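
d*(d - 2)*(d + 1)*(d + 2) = d^4 + d^3 - 4*d^2 - 4*d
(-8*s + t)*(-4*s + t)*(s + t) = 32*s^3 + 20*s^2*t - 11*s*t^2 + t^3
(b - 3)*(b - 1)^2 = b^3 - 5*b^2 + 7*b - 3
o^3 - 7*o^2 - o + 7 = (o - 7)*(o - 1)*(o + 1)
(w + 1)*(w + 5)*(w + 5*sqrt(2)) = w^3 + 6*w^2 + 5*sqrt(2)*w^2 + 5*w + 30*sqrt(2)*w + 25*sqrt(2)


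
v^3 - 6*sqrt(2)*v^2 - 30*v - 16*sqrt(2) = (v - 8*sqrt(2))*(v + sqrt(2))^2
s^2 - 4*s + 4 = (s - 2)^2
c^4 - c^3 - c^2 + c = c*(c - 1)^2*(c + 1)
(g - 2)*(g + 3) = g^2 + g - 6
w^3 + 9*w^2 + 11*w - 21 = (w - 1)*(w + 3)*(w + 7)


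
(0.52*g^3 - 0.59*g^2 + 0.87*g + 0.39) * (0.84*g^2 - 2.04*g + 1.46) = 0.4368*g^5 - 1.5564*g^4 + 2.6936*g^3 - 2.3086*g^2 + 0.4746*g + 0.5694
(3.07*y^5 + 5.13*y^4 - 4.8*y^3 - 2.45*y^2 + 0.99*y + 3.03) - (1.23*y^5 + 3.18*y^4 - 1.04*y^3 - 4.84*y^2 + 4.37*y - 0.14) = 1.84*y^5 + 1.95*y^4 - 3.76*y^3 + 2.39*y^2 - 3.38*y + 3.17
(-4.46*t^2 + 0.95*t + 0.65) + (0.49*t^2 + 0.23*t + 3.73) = -3.97*t^2 + 1.18*t + 4.38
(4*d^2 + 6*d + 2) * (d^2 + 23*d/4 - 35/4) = 4*d^4 + 29*d^3 + 3*d^2/2 - 41*d - 35/2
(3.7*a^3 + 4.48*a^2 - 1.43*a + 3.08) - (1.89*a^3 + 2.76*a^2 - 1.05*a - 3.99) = 1.81*a^3 + 1.72*a^2 - 0.38*a + 7.07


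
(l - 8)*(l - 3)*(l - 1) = l^3 - 12*l^2 + 35*l - 24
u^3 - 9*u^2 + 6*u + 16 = (u - 8)*(u - 2)*(u + 1)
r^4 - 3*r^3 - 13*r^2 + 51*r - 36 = (r - 3)^2*(r - 1)*(r + 4)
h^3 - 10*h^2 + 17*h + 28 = (h - 7)*(h - 4)*(h + 1)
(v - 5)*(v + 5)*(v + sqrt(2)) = v^3 + sqrt(2)*v^2 - 25*v - 25*sqrt(2)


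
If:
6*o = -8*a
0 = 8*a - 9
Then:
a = 9/8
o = -3/2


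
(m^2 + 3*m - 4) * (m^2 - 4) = m^4 + 3*m^3 - 8*m^2 - 12*m + 16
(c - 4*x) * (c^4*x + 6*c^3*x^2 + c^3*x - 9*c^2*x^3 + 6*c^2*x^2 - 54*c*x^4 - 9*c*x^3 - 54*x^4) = c^5*x + 2*c^4*x^2 + c^4*x - 33*c^3*x^3 + 2*c^3*x^2 - 18*c^2*x^4 - 33*c^2*x^3 + 216*c*x^5 - 18*c*x^4 + 216*x^5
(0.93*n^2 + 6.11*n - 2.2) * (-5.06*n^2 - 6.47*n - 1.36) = -4.7058*n^4 - 36.9337*n^3 - 29.6645*n^2 + 5.9244*n + 2.992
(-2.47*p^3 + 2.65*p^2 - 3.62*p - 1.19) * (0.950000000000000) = -2.3465*p^3 + 2.5175*p^2 - 3.439*p - 1.1305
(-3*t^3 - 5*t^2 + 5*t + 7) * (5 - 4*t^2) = 12*t^5 + 20*t^4 - 35*t^3 - 53*t^2 + 25*t + 35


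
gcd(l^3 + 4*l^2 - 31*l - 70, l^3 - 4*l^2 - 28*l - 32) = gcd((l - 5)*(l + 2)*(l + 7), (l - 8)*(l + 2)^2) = l + 2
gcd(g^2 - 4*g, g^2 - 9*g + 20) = g - 4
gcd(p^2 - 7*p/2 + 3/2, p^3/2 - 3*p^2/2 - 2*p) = 1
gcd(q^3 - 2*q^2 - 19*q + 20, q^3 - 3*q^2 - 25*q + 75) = q - 5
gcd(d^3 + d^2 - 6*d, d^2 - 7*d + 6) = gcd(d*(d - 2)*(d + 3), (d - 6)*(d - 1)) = 1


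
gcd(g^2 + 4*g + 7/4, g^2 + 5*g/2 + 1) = g + 1/2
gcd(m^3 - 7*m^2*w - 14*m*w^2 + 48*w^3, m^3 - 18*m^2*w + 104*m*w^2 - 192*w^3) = -m + 8*w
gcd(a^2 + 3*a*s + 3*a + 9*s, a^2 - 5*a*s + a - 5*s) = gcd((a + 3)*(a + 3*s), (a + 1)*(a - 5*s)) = 1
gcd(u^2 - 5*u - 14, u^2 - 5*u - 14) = u^2 - 5*u - 14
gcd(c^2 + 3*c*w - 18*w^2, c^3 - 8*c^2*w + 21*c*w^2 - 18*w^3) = -c + 3*w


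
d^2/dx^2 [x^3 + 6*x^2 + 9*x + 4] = 6*x + 12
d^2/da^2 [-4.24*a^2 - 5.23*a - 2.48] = -8.48000000000000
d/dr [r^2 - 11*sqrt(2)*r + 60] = 2*r - 11*sqrt(2)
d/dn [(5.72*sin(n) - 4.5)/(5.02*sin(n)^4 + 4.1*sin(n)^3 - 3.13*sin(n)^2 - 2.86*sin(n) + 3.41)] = (-86.1432*sin(n)^4 + 43.456*sin(n)^3 + 73.2536*sin(n)^2 - 28.17*sin(n) + 6.6352)*cos(n)/(25.2004*sin(n)^8 + 41.164*sin(n)^7 - 14.6152*sin(n)^6 - 54.3804*sin(n)^5 + 20.5813*sin(n)^4 + 45.8656*sin(n)^3 - 13.167*sin(n)^2 - 19.5052*sin(n) + 11.6281)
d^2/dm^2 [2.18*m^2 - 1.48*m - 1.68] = 4.36000000000000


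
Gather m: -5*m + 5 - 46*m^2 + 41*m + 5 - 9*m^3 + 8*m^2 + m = -9*m^3 - 38*m^2 + 37*m + 10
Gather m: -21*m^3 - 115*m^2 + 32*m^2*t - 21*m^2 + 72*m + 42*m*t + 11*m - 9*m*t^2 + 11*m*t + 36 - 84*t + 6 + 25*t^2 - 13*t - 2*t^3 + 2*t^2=-21*m^3 + m^2*(32*t - 136) + m*(-9*t^2 + 53*t + 83) - 2*t^3 + 27*t^2 - 97*t + 42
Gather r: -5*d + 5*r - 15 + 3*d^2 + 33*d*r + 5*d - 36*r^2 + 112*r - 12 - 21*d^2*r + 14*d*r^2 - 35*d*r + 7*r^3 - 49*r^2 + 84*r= 3*d^2 + 7*r^3 + r^2*(14*d - 85) + r*(-21*d^2 - 2*d + 201) - 27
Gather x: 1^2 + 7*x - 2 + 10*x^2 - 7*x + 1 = 10*x^2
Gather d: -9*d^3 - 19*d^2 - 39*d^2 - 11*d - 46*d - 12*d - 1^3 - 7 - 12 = -9*d^3 - 58*d^2 - 69*d - 20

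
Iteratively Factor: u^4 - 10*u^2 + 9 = (u + 3)*(u^3 - 3*u^2 - u + 3) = (u + 1)*(u + 3)*(u^2 - 4*u + 3) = (u - 1)*(u + 1)*(u + 3)*(u - 3)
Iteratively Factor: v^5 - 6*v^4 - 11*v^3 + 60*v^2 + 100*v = (v - 5)*(v^4 - v^3 - 16*v^2 - 20*v) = (v - 5)*(v + 2)*(v^3 - 3*v^2 - 10*v) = v*(v - 5)*(v + 2)*(v^2 - 3*v - 10) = v*(v - 5)^2*(v + 2)*(v + 2)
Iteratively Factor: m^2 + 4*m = (m)*(m + 4)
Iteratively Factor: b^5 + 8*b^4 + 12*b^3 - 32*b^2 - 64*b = (b)*(b^4 + 8*b^3 + 12*b^2 - 32*b - 64) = b*(b + 4)*(b^3 + 4*b^2 - 4*b - 16) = b*(b - 2)*(b + 4)*(b^2 + 6*b + 8) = b*(b - 2)*(b + 2)*(b + 4)*(b + 4)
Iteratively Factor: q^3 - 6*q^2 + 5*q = (q)*(q^2 - 6*q + 5) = q*(q - 1)*(q - 5)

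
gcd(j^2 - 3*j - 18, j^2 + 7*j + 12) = j + 3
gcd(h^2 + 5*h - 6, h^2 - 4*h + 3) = h - 1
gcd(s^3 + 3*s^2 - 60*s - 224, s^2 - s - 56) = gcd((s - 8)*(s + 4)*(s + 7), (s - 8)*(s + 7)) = s^2 - s - 56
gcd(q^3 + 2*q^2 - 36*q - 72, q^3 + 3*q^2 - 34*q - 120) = q - 6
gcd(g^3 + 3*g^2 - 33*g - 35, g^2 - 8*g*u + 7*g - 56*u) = g + 7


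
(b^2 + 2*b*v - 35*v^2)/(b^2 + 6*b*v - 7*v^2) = (-b + 5*v)/(-b + v)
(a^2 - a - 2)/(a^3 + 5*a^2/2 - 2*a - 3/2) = 2*(a^2 - a - 2)/(2*a^3 + 5*a^2 - 4*a - 3)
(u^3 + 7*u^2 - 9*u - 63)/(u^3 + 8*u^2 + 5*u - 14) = (u^2 - 9)/(u^2 + u - 2)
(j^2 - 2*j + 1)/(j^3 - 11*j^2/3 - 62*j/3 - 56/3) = 3*(-j^2 + 2*j - 1)/(-3*j^3 + 11*j^2 + 62*j + 56)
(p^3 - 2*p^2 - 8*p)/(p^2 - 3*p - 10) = p*(p - 4)/(p - 5)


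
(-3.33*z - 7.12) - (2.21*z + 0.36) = -5.54*z - 7.48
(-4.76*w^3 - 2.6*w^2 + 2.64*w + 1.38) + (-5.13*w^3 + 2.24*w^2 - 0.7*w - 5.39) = -9.89*w^3 - 0.36*w^2 + 1.94*w - 4.01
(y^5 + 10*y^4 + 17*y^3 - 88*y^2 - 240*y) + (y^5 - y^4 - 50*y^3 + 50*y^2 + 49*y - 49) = 2*y^5 + 9*y^4 - 33*y^3 - 38*y^2 - 191*y - 49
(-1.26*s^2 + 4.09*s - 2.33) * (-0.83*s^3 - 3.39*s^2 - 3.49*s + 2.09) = 1.0458*s^5 + 0.8767*s^4 - 7.5338*s^3 - 9.0088*s^2 + 16.6798*s - 4.8697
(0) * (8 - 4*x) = 0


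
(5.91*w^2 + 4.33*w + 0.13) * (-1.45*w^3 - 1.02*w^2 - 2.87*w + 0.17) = -8.5695*w^5 - 12.3067*w^4 - 21.5668*w^3 - 11.555*w^2 + 0.363*w + 0.0221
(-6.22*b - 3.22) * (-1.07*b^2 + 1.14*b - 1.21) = 6.6554*b^3 - 3.6454*b^2 + 3.8554*b + 3.8962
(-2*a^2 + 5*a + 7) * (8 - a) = 2*a^3 - 21*a^2 + 33*a + 56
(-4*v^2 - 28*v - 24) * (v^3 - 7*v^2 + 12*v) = -4*v^5 + 124*v^3 - 168*v^2 - 288*v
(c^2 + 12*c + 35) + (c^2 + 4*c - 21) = 2*c^2 + 16*c + 14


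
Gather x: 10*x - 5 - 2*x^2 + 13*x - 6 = -2*x^2 + 23*x - 11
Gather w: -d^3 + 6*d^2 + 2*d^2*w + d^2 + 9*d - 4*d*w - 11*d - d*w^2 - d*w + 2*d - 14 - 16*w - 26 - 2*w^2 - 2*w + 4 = -d^3 + 7*d^2 + w^2*(-d - 2) + w*(2*d^2 - 5*d - 18) - 36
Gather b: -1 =-1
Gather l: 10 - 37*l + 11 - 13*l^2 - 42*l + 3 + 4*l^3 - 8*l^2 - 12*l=4*l^3 - 21*l^2 - 91*l + 24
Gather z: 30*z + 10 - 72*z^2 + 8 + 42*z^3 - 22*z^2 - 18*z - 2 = 42*z^3 - 94*z^2 + 12*z + 16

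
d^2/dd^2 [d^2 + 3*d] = 2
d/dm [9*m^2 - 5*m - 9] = 18*m - 5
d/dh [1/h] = -1/h^2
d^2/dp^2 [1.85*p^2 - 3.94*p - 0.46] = 3.70000000000000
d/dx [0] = 0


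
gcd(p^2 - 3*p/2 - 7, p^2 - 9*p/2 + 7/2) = p - 7/2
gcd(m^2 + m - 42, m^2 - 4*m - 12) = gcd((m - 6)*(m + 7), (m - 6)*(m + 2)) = m - 6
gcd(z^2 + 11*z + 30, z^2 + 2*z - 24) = z + 6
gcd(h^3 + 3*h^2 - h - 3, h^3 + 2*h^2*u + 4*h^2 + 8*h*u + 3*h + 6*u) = h^2 + 4*h + 3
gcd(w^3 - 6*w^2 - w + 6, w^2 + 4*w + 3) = w + 1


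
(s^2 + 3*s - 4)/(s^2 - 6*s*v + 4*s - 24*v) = (s - 1)/(s - 6*v)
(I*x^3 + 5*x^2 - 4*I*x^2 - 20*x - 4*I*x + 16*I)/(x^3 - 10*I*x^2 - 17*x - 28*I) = (I*x^2 + x*(1 - 4*I) - 4)/(x^2 - 6*I*x + 7)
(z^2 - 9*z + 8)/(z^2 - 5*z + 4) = (z - 8)/(z - 4)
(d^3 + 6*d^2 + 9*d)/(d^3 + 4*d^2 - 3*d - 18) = d/(d - 2)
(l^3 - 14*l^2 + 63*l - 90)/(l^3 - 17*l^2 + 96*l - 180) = (l - 3)/(l - 6)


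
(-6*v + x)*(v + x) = -6*v^2 - 5*v*x + x^2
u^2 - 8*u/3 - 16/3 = (u - 4)*(u + 4/3)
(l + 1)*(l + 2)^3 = l^4 + 7*l^3 + 18*l^2 + 20*l + 8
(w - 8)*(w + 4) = w^2 - 4*w - 32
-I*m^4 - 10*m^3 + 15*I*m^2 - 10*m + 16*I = (m - 8*I)*(m - 2*I)*(m - I)*(-I*m + 1)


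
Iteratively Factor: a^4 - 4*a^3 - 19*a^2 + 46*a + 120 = (a + 2)*(a^3 - 6*a^2 - 7*a + 60) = (a - 5)*(a + 2)*(a^2 - a - 12) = (a - 5)*(a - 4)*(a + 2)*(a + 3)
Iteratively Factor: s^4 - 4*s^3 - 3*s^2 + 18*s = (s + 2)*(s^3 - 6*s^2 + 9*s) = s*(s + 2)*(s^2 - 6*s + 9) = s*(s - 3)*(s + 2)*(s - 3)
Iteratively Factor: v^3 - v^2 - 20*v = (v - 5)*(v^2 + 4*v) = v*(v - 5)*(v + 4)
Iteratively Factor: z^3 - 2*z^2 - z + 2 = (z + 1)*(z^2 - 3*z + 2) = (z - 2)*(z + 1)*(z - 1)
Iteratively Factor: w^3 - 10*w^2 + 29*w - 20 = (w - 4)*(w^2 - 6*w + 5) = (w - 4)*(w - 1)*(w - 5)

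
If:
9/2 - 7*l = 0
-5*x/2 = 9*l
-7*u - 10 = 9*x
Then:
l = 9/14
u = 379/245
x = -81/35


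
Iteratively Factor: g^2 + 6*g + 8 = (g + 4)*(g + 2)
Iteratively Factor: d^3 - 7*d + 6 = (d - 1)*(d^2 + d - 6) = (d - 1)*(d + 3)*(d - 2)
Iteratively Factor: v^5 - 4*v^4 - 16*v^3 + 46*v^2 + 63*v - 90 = (v + 2)*(v^4 - 6*v^3 - 4*v^2 + 54*v - 45) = (v - 5)*(v + 2)*(v^3 - v^2 - 9*v + 9) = (v - 5)*(v + 2)*(v + 3)*(v^2 - 4*v + 3) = (v - 5)*(v - 1)*(v + 2)*(v + 3)*(v - 3)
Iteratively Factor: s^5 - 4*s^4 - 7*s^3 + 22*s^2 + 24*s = (s)*(s^4 - 4*s^3 - 7*s^2 + 22*s + 24) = s*(s + 2)*(s^3 - 6*s^2 + 5*s + 12) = s*(s + 1)*(s + 2)*(s^2 - 7*s + 12) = s*(s - 3)*(s + 1)*(s + 2)*(s - 4)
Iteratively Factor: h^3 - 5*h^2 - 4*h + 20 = (h - 2)*(h^2 - 3*h - 10) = (h - 2)*(h + 2)*(h - 5)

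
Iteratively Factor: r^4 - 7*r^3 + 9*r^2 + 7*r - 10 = (r + 1)*(r^3 - 8*r^2 + 17*r - 10) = (r - 5)*(r + 1)*(r^2 - 3*r + 2) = (r - 5)*(r - 1)*(r + 1)*(r - 2)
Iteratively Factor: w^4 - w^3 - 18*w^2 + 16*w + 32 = (w - 4)*(w^3 + 3*w^2 - 6*w - 8) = (w - 4)*(w + 4)*(w^2 - w - 2) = (w - 4)*(w - 2)*(w + 4)*(w + 1)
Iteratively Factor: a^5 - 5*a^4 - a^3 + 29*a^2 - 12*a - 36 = (a + 1)*(a^4 - 6*a^3 + 5*a^2 + 24*a - 36) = (a + 1)*(a + 2)*(a^3 - 8*a^2 + 21*a - 18) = (a - 3)*(a + 1)*(a + 2)*(a^2 - 5*a + 6) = (a - 3)*(a - 2)*(a + 1)*(a + 2)*(a - 3)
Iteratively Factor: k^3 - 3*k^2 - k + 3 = (k - 3)*(k^2 - 1) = (k - 3)*(k + 1)*(k - 1)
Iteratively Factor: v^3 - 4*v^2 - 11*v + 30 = (v - 2)*(v^2 - 2*v - 15) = (v - 2)*(v + 3)*(v - 5)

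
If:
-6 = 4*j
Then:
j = -3/2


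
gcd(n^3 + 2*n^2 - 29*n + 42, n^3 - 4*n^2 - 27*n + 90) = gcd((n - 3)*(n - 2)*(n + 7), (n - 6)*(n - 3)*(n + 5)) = n - 3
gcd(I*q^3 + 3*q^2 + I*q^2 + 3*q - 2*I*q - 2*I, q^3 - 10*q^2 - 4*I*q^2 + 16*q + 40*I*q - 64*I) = 1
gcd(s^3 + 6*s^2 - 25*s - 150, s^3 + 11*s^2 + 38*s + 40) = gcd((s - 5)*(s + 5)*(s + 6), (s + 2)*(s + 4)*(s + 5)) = s + 5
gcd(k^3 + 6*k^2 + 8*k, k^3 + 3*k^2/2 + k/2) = k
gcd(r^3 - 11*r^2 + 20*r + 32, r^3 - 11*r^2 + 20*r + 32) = r^3 - 11*r^2 + 20*r + 32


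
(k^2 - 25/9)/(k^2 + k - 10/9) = (3*k - 5)/(3*k - 2)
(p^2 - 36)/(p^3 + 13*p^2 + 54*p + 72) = (p - 6)/(p^2 + 7*p + 12)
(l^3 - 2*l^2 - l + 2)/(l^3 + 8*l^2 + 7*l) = (l^2 - 3*l + 2)/(l*(l + 7))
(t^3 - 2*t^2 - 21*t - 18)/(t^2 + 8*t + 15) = (t^2 - 5*t - 6)/(t + 5)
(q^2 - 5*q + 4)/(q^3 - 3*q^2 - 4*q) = (q - 1)/(q*(q + 1))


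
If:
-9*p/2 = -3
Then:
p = 2/3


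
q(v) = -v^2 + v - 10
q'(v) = 1 - 2*v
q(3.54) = -18.99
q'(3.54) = -6.08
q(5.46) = -34.35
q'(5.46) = -9.92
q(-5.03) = -40.33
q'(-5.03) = 11.06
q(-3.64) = -26.89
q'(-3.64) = 8.28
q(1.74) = -11.29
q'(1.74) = -2.48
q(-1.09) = -12.28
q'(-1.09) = 3.18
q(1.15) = -10.17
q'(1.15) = -1.30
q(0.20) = -9.84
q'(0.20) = 0.60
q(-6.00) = -52.00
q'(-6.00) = 13.00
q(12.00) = -142.00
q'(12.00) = -23.00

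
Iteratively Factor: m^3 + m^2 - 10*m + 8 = (m - 2)*(m^2 + 3*m - 4) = (m - 2)*(m + 4)*(m - 1)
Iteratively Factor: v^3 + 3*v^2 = (v)*(v^2 + 3*v) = v*(v + 3)*(v)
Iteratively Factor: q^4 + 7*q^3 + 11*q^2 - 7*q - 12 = (q + 1)*(q^3 + 6*q^2 + 5*q - 12) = (q + 1)*(q + 4)*(q^2 + 2*q - 3) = (q - 1)*(q + 1)*(q + 4)*(q + 3)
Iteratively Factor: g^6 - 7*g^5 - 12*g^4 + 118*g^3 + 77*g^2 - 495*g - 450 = (g - 3)*(g^5 - 4*g^4 - 24*g^3 + 46*g^2 + 215*g + 150) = (g - 5)*(g - 3)*(g^4 + g^3 - 19*g^2 - 49*g - 30) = (g - 5)^2*(g - 3)*(g^3 + 6*g^2 + 11*g + 6) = (g - 5)^2*(g - 3)*(g + 2)*(g^2 + 4*g + 3) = (g - 5)^2*(g - 3)*(g + 2)*(g + 3)*(g + 1)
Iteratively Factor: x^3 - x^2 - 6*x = (x + 2)*(x^2 - 3*x) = x*(x + 2)*(x - 3)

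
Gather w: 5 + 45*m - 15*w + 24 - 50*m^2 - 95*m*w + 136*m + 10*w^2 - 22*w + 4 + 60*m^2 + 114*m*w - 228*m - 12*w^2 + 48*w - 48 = 10*m^2 - 47*m - 2*w^2 + w*(19*m + 11) - 15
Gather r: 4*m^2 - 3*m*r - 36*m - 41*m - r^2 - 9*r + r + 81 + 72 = 4*m^2 - 77*m - r^2 + r*(-3*m - 8) + 153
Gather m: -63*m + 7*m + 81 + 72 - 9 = 144 - 56*m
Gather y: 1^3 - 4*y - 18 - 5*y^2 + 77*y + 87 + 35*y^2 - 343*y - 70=30*y^2 - 270*y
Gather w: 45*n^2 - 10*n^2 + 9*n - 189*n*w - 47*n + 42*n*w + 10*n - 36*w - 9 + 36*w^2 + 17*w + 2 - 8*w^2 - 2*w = 35*n^2 - 28*n + 28*w^2 + w*(-147*n - 21) - 7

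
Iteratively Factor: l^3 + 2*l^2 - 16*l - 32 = (l - 4)*(l^2 + 6*l + 8) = (l - 4)*(l + 4)*(l + 2)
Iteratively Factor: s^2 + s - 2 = (s - 1)*(s + 2)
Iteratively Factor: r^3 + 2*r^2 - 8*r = (r - 2)*(r^2 + 4*r) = (r - 2)*(r + 4)*(r)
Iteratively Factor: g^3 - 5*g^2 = (g - 5)*(g^2) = g*(g - 5)*(g)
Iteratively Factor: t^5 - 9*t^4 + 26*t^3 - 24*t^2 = (t - 4)*(t^4 - 5*t^3 + 6*t^2) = t*(t - 4)*(t^3 - 5*t^2 + 6*t) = t^2*(t - 4)*(t^2 - 5*t + 6) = t^2*(t - 4)*(t - 3)*(t - 2)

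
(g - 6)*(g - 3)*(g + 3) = g^3 - 6*g^2 - 9*g + 54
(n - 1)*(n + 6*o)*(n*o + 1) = n^3*o + 6*n^2*o^2 - n^2*o + n^2 - 6*n*o^2 + 6*n*o - n - 6*o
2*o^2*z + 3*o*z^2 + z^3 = z*(o + z)*(2*o + z)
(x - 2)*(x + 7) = x^2 + 5*x - 14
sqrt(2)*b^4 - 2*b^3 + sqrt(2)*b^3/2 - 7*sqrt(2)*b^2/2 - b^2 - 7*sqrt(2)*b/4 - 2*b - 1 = (b + 1/2)*(b - 2*sqrt(2))*(b + sqrt(2)/2)*(sqrt(2)*b + 1)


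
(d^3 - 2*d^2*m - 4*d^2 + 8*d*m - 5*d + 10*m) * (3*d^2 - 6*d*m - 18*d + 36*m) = 3*d^5 - 12*d^4*m - 30*d^4 + 12*d^3*m^2 + 120*d^3*m + 57*d^3 - 120*d^2*m^2 - 228*d^2*m + 90*d^2 + 228*d*m^2 - 360*d*m + 360*m^2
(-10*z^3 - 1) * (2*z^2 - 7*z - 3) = -20*z^5 + 70*z^4 + 30*z^3 - 2*z^2 + 7*z + 3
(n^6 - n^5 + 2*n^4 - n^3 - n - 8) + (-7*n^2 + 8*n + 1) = n^6 - n^5 + 2*n^4 - n^3 - 7*n^2 + 7*n - 7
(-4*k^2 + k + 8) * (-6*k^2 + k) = 24*k^4 - 10*k^3 - 47*k^2 + 8*k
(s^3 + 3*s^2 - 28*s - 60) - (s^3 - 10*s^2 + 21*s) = 13*s^2 - 49*s - 60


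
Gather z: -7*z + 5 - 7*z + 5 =10 - 14*z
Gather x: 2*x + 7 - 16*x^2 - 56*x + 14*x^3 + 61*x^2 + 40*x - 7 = 14*x^3 + 45*x^2 - 14*x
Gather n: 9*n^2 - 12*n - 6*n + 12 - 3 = 9*n^2 - 18*n + 9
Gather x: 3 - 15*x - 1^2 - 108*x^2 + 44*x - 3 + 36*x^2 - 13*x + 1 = -72*x^2 + 16*x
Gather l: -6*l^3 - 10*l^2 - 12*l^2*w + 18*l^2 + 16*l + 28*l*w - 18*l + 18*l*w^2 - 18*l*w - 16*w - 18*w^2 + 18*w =-6*l^3 + l^2*(8 - 12*w) + l*(18*w^2 + 10*w - 2) - 18*w^2 + 2*w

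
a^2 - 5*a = a*(a - 5)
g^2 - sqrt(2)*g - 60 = (g - 6*sqrt(2))*(g + 5*sqrt(2))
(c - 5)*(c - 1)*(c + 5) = c^3 - c^2 - 25*c + 25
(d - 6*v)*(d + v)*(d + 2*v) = d^3 - 3*d^2*v - 16*d*v^2 - 12*v^3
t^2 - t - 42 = (t - 7)*(t + 6)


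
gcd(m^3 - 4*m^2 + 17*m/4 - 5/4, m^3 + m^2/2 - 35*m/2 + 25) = m - 5/2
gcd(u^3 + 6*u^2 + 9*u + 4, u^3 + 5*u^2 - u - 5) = u + 1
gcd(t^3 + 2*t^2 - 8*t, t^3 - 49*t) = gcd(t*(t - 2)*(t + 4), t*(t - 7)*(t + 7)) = t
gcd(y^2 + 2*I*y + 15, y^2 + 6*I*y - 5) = y + 5*I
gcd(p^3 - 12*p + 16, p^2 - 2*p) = p - 2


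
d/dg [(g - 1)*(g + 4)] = 2*g + 3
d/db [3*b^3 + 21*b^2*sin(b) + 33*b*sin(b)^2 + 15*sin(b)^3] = 21*b^2*cos(b) + 9*b^2 + 42*b*sin(b) + 33*b*sin(2*b) + 45*sin(b)^2*cos(b) + 33*sin(b)^2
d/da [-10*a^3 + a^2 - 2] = 2*a*(1 - 15*a)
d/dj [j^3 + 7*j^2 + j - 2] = 3*j^2 + 14*j + 1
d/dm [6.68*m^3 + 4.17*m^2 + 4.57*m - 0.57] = 20.04*m^2 + 8.34*m + 4.57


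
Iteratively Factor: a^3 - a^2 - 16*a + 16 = (a + 4)*(a^2 - 5*a + 4) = (a - 4)*(a + 4)*(a - 1)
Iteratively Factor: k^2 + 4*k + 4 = (k + 2)*(k + 2)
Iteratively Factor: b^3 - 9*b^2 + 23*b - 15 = (b - 1)*(b^2 - 8*b + 15) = (b - 5)*(b - 1)*(b - 3)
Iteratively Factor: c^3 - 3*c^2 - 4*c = (c - 4)*(c^2 + c) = c*(c - 4)*(c + 1)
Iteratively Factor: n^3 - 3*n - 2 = (n + 1)*(n^2 - n - 2) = (n - 2)*(n + 1)*(n + 1)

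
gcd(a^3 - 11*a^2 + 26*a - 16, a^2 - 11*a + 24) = a - 8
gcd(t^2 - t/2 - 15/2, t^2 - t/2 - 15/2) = t^2 - t/2 - 15/2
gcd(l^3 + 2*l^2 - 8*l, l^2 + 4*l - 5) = 1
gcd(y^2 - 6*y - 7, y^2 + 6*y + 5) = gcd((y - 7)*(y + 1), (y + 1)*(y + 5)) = y + 1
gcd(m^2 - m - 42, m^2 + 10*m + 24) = m + 6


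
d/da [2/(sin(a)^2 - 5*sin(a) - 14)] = 2*(5 - 2*sin(a))*cos(a)/((sin(a) - 7)^2*(sin(a) + 2)^2)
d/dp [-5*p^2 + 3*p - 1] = 3 - 10*p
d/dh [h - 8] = 1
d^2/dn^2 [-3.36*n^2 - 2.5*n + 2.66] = -6.72000000000000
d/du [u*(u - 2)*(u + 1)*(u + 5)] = 4*u^3 + 12*u^2 - 14*u - 10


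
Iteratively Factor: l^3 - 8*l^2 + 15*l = (l - 5)*(l^2 - 3*l) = (l - 5)*(l - 3)*(l)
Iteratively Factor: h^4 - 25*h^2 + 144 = (h + 4)*(h^3 - 4*h^2 - 9*h + 36) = (h - 3)*(h + 4)*(h^2 - h - 12) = (h - 4)*(h - 3)*(h + 4)*(h + 3)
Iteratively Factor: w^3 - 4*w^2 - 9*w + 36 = (w - 3)*(w^2 - w - 12) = (w - 3)*(w + 3)*(w - 4)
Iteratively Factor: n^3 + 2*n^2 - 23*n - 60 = (n - 5)*(n^2 + 7*n + 12) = (n - 5)*(n + 3)*(n + 4)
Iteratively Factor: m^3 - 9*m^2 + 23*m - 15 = (m - 5)*(m^2 - 4*m + 3) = (m - 5)*(m - 1)*(m - 3)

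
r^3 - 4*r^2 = r^2*(r - 4)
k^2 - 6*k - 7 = (k - 7)*(k + 1)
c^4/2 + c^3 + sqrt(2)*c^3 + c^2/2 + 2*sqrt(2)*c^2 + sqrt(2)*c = c*(c/2 + sqrt(2))*(c + 1)^2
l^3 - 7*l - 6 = (l - 3)*(l + 1)*(l + 2)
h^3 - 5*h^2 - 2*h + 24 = (h - 4)*(h - 3)*(h + 2)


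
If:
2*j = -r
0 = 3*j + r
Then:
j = 0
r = 0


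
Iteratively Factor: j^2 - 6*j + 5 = (j - 5)*(j - 1)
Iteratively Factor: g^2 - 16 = (g + 4)*(g - 4)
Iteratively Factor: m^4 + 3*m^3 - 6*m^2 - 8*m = (m - 2)*(m^3 + 5*m^2 + 4*m) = (m - 2)*(m + 4)*(m^2 + m) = m*(m - 2)*(m + 4)*(m + 1)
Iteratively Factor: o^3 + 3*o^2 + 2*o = (o + 2)*(o^2 + o) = o*(o + 2)*(o + 1)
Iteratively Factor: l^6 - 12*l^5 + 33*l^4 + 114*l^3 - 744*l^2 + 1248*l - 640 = (l - 2)*(l^5 - 10*l^4 + 13*l^3 + 140*l^2 - 464*l + 320) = (l - 4)*(l - 2)*(l^4 - 6*l^3 - 11*l^2 + 96*l - 80) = (l - 5)*(l - 4)*(l - 2)*(l^3 - l^2 - 16*l + 16) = (l - 5)*(l - 4)^2*(l - 2)*(l^2 + 3*l - 4) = (l - 5)*(l - 4)^2*(l - 2)*(l + 4)*(l - 1)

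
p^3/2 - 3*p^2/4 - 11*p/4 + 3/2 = (p/2 + 1)*(p - 3)*(p - 1/2)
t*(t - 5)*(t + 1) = t^3 - 4*t^2 - 5*t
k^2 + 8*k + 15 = (k + 3)*(k + 5)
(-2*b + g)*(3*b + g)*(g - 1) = -6*b^2*g + 6*b^2 + b*g^2 - b*g + g^3 - g^2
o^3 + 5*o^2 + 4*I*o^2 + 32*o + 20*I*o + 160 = (o + 5)*(o - 4*I)*(o + 8*I)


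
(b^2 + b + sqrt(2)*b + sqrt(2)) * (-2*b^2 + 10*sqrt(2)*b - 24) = -2*b^4 - 2*b^3 + 8*sqrt(2)*b^3 - 4*b^2 + 8*sqrt(2)*b^2 - 24*sqrt(2)*b - 4*b - 24*sqrt(2)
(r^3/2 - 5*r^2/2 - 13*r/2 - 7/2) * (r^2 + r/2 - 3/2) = r^5/2 - 9*r^4/4 - 17*r^3/2 - 3*r^2 + 8*r + 21/4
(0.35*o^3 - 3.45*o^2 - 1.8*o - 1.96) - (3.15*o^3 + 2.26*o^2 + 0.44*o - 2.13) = -2.8*o^3 - 5.71*o^2 - 2.24*o + 0.17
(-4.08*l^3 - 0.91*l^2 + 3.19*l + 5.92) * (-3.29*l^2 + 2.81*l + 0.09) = 13.4232*l^5 - 8.4709*l^4 - 13.4194*l^3 - 10.5948*l^2 + 16.9223*l + 0.5328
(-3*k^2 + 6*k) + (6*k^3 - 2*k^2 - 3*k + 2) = 6*k^3 - 5*k^2 + 3*k + 2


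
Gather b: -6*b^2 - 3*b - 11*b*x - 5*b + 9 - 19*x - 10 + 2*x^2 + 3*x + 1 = -6*b^2 + b*(-11*x - 8) + 2*x^2 - 16*x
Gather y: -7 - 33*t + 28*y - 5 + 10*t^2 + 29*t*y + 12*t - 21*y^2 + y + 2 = 10*t^2 - 21*t - 21*y^2 + y*(29*t + 29) - 10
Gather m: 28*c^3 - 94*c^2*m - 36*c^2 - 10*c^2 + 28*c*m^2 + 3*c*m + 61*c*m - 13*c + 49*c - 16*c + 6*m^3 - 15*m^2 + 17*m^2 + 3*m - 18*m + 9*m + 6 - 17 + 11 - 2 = 28*c^3 - 46*c^2 + 20*c + 6*m^3 + m^2*(28*c + 2) + m*(-94*c^2 + 64*c - 6) - 2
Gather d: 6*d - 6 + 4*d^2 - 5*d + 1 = 4*d^2 + d - 5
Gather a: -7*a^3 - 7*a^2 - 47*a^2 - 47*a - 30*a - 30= -7*a^3 - 54*a^2 - 77*a - 30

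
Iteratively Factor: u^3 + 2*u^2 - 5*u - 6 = (u + 1)*(u^2 + u - 6) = (u - 2)*(u + 1)*(u + 3)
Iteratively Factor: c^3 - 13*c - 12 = (c - 4)*(c^2 + 4*c + 3) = (c - 4)*(c + 1)*(c + 3)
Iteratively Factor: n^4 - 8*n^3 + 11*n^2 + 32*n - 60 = (n - 5)*(n^3 - 3*n^2 - 4*n + 12) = (n - 5)*(n + 2)*(n^2 - 5*n + 6) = (n - 5)*(n - 3)*(n + 2)*(n - 2)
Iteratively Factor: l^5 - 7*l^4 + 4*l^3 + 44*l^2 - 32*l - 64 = (l + 1)*(l^4 - 8*l^3 + 12*l^2 + 32*l - 64) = (l - 4)*(l + 1)*(l^3 - 4*l^2 - 4*l + 16) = (l - 4)*(l - 2)*(l + 1)*(l^2 - 2*l - 8) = (l - 4)^2*(l - 2)*(l + 1)*(l + 2)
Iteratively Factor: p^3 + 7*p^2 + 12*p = (p + 3)*(p^2 + 4*p) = (p + 3)*(p + 4)*(p)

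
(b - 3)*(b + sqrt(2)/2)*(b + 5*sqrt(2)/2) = b^3 - 3*b^2 + 3*sqrt(2)*b^2 - 9*sqrt(2)*b + 5*b/2 - 15/2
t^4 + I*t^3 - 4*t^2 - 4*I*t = t*(t - 2)*(t + 2)*(t + I)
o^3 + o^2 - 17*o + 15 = (o - 3)*(o - 1)*(o + 5)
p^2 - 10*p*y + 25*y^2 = (p - 5*y)^2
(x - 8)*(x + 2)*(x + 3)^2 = x^4 - 43*x^2 - 150*x - 144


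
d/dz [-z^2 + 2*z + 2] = 2 - 2*z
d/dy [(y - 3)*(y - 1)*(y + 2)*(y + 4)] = 4*y^3 + 6*y^2 - 26*y - 14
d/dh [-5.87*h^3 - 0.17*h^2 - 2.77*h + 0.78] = -17.61*h^2 - 0.34*h - 2.77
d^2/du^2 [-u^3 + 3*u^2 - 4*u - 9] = 6 - 6*u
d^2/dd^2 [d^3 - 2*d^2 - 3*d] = 6*d - 4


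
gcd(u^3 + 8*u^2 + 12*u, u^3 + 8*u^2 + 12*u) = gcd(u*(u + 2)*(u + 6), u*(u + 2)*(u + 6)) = u^3 + 8*u^2 + 12*u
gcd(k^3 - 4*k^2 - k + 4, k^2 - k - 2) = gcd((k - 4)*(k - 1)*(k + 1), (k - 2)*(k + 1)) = k + 1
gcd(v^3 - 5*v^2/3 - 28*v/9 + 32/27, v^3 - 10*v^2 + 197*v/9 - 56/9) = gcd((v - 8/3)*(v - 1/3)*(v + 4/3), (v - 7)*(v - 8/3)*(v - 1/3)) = v^2 - 3*v + 8/9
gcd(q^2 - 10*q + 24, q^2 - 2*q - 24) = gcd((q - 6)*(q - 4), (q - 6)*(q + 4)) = q - 6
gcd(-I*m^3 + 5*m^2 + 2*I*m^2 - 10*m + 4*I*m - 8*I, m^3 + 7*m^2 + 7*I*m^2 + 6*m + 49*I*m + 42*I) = 1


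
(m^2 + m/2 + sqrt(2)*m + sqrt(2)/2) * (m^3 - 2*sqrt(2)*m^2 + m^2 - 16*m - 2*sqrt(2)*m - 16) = m^5 - sqrt(2)*m^4 + 3*m^4/2 - 39*m^3/2 - 3*sqrt(2)*m^3/2 - 30*m^2 - 33*sqrt(2)*m^2/2 - 24*sqrt(2)*m - 10*m - 8*sqrt(2)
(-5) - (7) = -12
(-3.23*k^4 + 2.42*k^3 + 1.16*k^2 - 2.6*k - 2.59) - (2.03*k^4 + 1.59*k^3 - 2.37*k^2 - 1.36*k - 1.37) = -5.26*k^4 + 0.83*k^3 + 3.53*k^2 - 1.24*k - 1.22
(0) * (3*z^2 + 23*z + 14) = 0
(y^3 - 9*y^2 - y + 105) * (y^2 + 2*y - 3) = y^5 - 7*y^4 - 22*y^3 + 130*y^2 + 213*y - 315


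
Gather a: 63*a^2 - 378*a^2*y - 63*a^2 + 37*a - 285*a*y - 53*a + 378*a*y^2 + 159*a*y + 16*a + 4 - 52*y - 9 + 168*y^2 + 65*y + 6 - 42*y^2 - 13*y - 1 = -378*a^2*y + a*(378*y^2 - 126*y) + 126*y^2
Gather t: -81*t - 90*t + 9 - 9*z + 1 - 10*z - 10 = -171*t - 19*z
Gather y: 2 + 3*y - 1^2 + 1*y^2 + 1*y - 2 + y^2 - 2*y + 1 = 2*y^2 + 2*y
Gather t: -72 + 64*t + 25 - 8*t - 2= 56*t - 49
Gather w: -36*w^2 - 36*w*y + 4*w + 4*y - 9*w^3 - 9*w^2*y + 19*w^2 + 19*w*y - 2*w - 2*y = -9*w^3 + w^2*(-9*y - 17) + w*(2 - 17*y) + 2*y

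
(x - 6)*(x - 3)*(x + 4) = x^3 - 5*x^2 - 18*x + 72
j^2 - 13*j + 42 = (j - 7)*(j - 6)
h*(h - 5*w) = h^2 - 5*h*w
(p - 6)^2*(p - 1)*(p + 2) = p^4 - 11*p^3 + 22*p^2 + 60*p - 72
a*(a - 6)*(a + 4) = a^3 - 2*a^2 - 24*a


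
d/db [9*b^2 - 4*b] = 18*b - 4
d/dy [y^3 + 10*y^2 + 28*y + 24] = 3*y^2 + 20*y + 28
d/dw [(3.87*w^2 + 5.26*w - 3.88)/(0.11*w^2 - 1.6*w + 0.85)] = (-6.7706*w^2 + 7.4326*w - 1.737)/(0.0121*w^4 - 0.352*w^3 + 2.747*w^2 - 2.72*w + 0.7225)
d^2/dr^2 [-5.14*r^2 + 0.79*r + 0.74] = -10.2800000000000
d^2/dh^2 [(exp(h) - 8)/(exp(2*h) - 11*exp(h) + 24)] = (exp(h) + 3)*exp(h)/(exp(3*h) - 9*exp(2*h) + 27*exp(h) - 27)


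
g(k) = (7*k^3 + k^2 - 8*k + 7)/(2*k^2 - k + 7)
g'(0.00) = -1.00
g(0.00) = 1.00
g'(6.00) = 3.91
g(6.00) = 20.64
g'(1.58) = 3.37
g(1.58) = 2.35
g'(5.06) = 4.03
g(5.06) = 16.92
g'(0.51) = -0.30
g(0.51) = 0.59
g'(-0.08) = -0.93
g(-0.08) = 1.08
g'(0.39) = -0.63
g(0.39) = 0.64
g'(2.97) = 4.39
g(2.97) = 8.10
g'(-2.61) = 3.69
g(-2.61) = -3.86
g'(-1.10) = 1.82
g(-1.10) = 0.73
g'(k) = (1 - 4*k)*(7*k^3 + k^2 - 8*k + 7)/(2*k^2 - k + 7)^2 + (21*k^2 + 2*k - 8)/(2*k^2 - k + 7) = (14*k^4 - 14*k^3 + 162*k^2 - 14*k - 49)/(4*k^4 - 4*k^3 + 29*k^2 - 14*k + 49)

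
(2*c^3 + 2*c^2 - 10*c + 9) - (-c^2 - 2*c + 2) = 2*c^3 + 3*c^2 - 8*c + 7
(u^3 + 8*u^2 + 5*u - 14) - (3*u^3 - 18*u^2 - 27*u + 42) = -2*u^3 + 26*u^2 + 32*u - 56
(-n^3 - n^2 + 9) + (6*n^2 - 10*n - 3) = -n^3 + 5*n^2 - 10*n + 6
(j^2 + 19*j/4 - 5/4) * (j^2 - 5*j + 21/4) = j^4 - j^3/4 - 79*j^2/4 + 499*j/16 - 105/16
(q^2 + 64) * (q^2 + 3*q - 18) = q^4 + 3*q^3 + 46*q^2 + 192*q - 1152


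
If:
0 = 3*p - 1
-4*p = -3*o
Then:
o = 4/9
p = 1/3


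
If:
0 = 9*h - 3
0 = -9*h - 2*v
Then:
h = 1/3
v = -3/2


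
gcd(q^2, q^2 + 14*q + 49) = 1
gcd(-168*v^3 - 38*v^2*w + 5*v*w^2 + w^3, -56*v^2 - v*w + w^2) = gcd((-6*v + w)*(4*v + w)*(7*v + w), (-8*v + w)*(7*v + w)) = 7*v + w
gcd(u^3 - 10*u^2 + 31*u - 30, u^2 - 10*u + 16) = u - 2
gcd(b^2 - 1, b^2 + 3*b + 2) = b + 1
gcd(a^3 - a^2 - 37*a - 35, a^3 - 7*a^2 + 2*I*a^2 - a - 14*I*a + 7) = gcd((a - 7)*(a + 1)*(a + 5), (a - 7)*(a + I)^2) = a - 7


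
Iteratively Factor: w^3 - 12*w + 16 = (w - 2)*(w^2 + 2*w - 8) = (w - 2)*(w + 4)*(w - 2)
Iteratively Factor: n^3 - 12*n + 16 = (n + 4)*(n^2 - 4*n + 4) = (n - 2)*(n + 4)*(n - 2)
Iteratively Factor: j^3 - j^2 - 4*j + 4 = (j + 2)*(j^2 - 3*j + 2) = (j - 1)*(j + 2)*(j - 2)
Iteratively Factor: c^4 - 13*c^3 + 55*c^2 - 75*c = (c - 5)*(c^3 - 8*c^2 + 15*c) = (c - 5)*(c - 3)*(c^2 - 5*c) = c*(c - 5)*(c - 3)*(c - 5)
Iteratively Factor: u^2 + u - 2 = (u - 1)*(u + 2)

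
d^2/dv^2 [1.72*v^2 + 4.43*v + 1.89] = 3.44000000000000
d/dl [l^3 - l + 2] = 3*l^2 - 1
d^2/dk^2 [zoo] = 0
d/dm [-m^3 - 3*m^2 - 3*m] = -3*m^2 - 6*m - 3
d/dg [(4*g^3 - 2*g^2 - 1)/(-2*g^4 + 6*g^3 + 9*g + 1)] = (4*g*(3*g - 1)*(-2*g^4 + 6*g^3 + 9*g + 1) + (-8*g^3 + 18*g^2 + 9)*(-4*g^3 + 2*g^2 + 1))/(-2*g^4 + 6*g^3 + 9*g + 1)^2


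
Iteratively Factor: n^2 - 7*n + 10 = (n - 2)*(n - 5)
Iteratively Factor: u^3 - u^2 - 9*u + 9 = (u - 3)*(u^2 + 2*u - 3) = (u - 3)*(u - 1)*(u + 3)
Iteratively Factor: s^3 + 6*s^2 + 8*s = (s + 2)*(s^2 + 4*s) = s*(s + 2)*(s + 4)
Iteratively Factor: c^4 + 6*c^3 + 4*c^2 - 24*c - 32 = (c + 4)*(c^3 + 2*c^2 - 4*c - 8) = (c - 2)*(c + 4)*(c^2 + 4*c + 4) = (c - 2)*(c + 2)*(c + 4)*(c + 2)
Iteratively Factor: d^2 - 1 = (d + 1)*(d - 1)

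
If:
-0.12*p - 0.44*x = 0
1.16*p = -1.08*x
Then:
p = 0.00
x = 0.00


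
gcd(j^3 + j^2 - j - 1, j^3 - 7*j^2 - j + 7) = j^2 - 1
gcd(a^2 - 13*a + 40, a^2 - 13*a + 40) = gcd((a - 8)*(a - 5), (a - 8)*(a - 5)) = a^2 - 13*a + 40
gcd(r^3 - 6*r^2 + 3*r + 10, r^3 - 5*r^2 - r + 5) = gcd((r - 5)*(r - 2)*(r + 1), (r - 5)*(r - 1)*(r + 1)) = r^2 - 4*r - 5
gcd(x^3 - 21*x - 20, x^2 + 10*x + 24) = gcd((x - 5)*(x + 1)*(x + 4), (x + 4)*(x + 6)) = x + 4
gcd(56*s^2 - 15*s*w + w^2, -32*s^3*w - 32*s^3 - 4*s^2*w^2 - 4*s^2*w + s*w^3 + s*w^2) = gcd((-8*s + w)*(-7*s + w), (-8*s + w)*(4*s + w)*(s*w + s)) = 8*s - w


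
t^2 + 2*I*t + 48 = (t - 6*I)*(t + 8*I)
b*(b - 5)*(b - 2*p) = b^3 - 2*b^2*p - 5*b^2 + 10*b*p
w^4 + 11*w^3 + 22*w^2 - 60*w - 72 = (w - 2)*(w + 1)*(w + 6)^2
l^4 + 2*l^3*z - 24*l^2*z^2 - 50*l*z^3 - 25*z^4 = (l - 5*z)*(l + z)^2*(l + 5*z)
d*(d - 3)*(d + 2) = d^3 - d^2 - 6*d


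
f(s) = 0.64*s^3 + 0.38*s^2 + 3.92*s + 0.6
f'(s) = 1.92*s^2 + 0.76*s + 3.92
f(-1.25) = -4.96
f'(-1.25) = 5.97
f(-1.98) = -10.64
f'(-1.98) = 9.94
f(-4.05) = -51.56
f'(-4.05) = 32.33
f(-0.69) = -2.13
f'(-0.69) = 4.31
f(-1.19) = -4.61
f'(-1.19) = 5.73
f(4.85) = 101.56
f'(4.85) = 52.77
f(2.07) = 16.02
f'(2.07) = 13.72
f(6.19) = 191.22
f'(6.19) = 82.19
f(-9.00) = -470.46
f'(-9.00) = 152.60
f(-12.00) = -1097.64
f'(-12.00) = 271.28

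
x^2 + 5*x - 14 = (x - 2)*(x + 7)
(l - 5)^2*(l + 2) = l^3 - 8*l^2 + 5*l + 50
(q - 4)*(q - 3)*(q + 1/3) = q^3 - 20*q^2/3 + 29*q/3 + 4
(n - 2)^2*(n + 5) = n^3 + n^2 - 16*n + 20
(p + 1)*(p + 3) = p^2 + 4*p + 3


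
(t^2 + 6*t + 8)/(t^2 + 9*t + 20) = (t + 2)/(t + 5)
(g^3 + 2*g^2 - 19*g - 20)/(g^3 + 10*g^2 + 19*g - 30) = (g^2 - 3*g - 4)/(g^2 + 5*g - 6)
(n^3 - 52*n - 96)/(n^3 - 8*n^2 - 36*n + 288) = (n + 2)/(n - 6)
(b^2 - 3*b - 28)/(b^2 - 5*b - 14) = (b + 4)/(b + 2)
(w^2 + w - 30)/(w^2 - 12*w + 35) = (w + 6)/(w - 7)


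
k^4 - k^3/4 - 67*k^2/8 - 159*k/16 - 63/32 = (k - 7/2)*(k + 1/4)*(k + 3/2)^2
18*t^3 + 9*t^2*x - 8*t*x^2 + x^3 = (-6*t + x)*(-3*t + x)*(t + x)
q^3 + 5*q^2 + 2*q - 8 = (q - 1)*(q + 2)*(q + 4)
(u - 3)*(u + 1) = u^2 - 2*u - 3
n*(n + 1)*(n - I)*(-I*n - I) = -I*n^4 - n^3 - 2*I*n^3 - 2*n^2 - I*n^2 - n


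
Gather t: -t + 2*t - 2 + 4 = t + 2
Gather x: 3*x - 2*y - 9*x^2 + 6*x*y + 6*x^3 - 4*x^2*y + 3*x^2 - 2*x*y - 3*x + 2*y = 6*x^3 + x^2*(-4*y - 6) + 4*x*y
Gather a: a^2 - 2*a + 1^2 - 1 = a^2 - 2*a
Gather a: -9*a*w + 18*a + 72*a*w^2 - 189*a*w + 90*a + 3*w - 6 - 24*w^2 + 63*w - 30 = a*(72*w^2 - 198*w + 108) - 24*w^2 + 66*w - 36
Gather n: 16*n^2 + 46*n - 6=16*n^2 + 46*n - 6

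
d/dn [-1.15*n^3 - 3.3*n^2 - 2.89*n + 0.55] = -3.45*n^2 - 6.6*n - 2.89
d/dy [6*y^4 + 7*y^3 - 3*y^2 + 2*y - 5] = 24*y^3 + 21*y^2 - 6*y + 2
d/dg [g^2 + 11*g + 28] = 2*g + 11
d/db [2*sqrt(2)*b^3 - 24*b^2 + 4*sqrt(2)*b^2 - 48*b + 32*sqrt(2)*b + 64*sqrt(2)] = 6*sqrt(2)*b^2 - 48*b + 8*sqrt(2)*b - 48 + 32*sqrt(2)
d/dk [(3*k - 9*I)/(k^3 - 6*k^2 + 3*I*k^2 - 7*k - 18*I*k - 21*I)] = (-6*k^3 + k^2*(18 + 18*I) + k*(-54 - 108*I) + 162 - 126*I)/(k^6 + k^5*(-12 + 6*I) + k^4*(13 - 72*I) + k^3*(192 + 132*I) + k^2*(-149 + 504*I) + k*(-756 + 294*I) - 441)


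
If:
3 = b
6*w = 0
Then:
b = 3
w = 0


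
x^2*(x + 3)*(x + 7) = x^4 + 10*x^3 + 21*x^2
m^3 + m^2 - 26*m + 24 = (m - 4)*(m - 1)*(m + 6)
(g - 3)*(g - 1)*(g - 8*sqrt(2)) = g^3 - 8*sqrt(2)*g^2 - 4*g^2 + 3*g + 32*sqrt(2)*g - 24*sqrt(2)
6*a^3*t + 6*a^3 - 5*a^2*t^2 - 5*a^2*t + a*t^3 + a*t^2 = (-3*a + t)*(-2*a + t)*(a*t + a)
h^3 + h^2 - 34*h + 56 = (h - 4)*(h - 2)*(h + 7)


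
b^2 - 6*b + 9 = (b - 3)^2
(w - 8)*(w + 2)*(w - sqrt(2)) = w^3 - 6*w^2 - sqrt(2)*w^2 - 16*w + 6*sqrt(2)*w + 16*sqrt(2)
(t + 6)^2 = t^2 + 12*t + 36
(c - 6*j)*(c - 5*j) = c^2 - 11*c*j + 30*j^2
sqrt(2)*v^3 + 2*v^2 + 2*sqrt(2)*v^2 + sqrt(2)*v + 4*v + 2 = (v + 1)*(v + sqrt(2))*(sqrt(2)*v + sqrt(2))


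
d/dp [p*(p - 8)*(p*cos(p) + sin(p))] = -p*(p - 8)*(p*sin(p) - 2*cos(p)) + p*(p*cos(p) + sin(p)) + (p - 8)*(p*cos(p) + sin(p))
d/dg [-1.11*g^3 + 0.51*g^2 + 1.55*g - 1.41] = -3.33*g^2 + 1.02*g + 1.55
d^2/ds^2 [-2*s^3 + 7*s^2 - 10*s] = 14 - 12*s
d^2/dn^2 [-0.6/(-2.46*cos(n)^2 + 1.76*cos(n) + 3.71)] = (14.52384*(1 - cos(n)^2)^2 - 7.79328*cos(n)^3 + 31.02432*cos(n)^2 + 11.6688*cos(n) - 29.19288)/(-2.46*cos(n)^2 + 1.76*cos(n) + 3.71)^3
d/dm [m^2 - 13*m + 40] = 2*m - 13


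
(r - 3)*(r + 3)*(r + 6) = r^3 + 6*r^2 - 9*r - 54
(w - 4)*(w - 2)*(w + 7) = w^3 + w^2 - 34*w + 56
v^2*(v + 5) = v^3 + 5*v^2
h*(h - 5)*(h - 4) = h^3 - 9*h^2 + 20*h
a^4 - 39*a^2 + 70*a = a*(a - 5)*(a - 2)*(a + 7)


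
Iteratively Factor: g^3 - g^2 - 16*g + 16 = (g - 4)*(g^2 + 3*g - 4) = (g - 4)*(g + 4)*(g - 1)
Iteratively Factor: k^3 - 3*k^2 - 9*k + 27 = (k - 3)*(k^2 - 9) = (k - 3)^2*(k + 3)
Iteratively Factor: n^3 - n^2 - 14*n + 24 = (n - 3)*(n^2 + 2*n - 8) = (n - 3)*(n - 2)*(n + 4)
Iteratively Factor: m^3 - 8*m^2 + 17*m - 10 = (m - 2)*(m^2 - 6*m + 5) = (m - 5)*(m - 2)*(m - 1)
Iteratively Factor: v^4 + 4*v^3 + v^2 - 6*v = (v)*(v^3 + 4*v^2 + v - 6) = v*(v - 1)*(v^2 + 5*v + 6) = v*(v - 1)*(v + 2)*(v + 3)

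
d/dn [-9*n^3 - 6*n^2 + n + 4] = -27*n^2 - 12*n + 1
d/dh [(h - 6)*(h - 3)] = 2*h - 9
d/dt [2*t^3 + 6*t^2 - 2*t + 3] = 6*t^2 + 12*t - 2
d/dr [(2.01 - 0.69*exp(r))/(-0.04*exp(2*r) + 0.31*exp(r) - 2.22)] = (-0.0276*exp(2*r) + 0.1608*exp(r) + 0.9087)*exp(r)/(0.0016*exp(4*r) - 0.0248*exp(3*r) + 0.2737*exp(2*r) - 1.3764*exp(r) + 4.9284)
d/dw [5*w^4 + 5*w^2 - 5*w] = 20*w^3 + 10*w - 5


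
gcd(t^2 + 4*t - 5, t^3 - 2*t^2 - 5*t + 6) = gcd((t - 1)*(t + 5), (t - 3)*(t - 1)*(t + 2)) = t - 1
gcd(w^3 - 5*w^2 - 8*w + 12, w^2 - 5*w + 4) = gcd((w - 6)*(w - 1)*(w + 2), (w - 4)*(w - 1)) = w - 1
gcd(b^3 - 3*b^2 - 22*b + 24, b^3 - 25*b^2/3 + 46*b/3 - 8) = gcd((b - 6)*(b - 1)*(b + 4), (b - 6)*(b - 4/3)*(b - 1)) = b^2 - 7*b + 6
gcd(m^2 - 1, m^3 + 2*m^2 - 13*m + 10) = m - 1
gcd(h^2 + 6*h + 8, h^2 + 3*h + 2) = h + 2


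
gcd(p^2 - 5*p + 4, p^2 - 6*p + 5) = p - 1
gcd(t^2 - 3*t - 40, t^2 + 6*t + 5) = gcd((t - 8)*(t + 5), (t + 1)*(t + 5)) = t + 5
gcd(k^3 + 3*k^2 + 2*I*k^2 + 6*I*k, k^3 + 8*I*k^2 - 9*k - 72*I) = k + 3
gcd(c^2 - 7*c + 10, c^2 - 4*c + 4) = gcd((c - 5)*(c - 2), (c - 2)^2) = c - 2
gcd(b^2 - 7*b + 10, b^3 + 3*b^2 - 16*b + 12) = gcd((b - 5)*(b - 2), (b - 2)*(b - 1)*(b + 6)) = b - 2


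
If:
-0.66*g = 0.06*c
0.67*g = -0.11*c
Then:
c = 0.00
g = 0.00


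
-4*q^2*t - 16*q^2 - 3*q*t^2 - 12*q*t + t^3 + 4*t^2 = (-4*q + t)*(q + t)*(t + 4)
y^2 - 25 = (y - 5)*(y + 5)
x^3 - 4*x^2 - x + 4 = (x - 4)*(x - 1)*(x + 1)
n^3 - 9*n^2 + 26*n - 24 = (n - 4)*(n - 3)*(n - 2)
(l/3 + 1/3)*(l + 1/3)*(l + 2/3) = l^3/3 + 2*l^2/3 + 11*l/27 + 2/27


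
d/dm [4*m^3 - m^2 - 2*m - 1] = 12*m^2 - 2*m - 2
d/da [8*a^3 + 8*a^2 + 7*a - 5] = 24*a^2 + 16*a + 7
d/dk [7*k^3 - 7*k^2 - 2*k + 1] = 21*k^2 - 14*k - 2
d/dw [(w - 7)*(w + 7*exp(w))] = w + (w - 7)*(7*exp(w) + 1) + 7*exp(w)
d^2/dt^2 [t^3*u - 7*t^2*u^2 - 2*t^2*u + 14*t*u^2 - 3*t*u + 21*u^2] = 2*u*(3*t - 7*u - 2)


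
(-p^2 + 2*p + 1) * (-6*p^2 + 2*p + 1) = 6*p^4 - 14*p^3 - 3*p^2 + 4*p + 1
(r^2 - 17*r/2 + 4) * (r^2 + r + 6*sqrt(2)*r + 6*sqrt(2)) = r^4 - 15*r^3/2 + 6*sqrt(2)*r^3 - 45*sqrt(2)*r^2 - 9*r^2/2 - 27*sqrt(2)*r + 4*r + 24*sqrt(2)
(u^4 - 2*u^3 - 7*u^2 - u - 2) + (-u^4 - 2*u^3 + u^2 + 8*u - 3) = -4*u^3 - 6*u^2 + 7*u - 5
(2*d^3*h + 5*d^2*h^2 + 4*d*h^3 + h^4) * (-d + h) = -2*d^4*h - 3*d^3*h^2 + d^2*h^3 + 3*d*h^4 + h^5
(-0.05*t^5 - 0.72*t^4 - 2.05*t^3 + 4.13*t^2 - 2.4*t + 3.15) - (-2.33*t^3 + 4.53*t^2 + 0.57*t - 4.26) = -0.05*t^5 - 0.72*t^4 + 0.28*t^3 - 0.4*t^2 - 2.97*t + 7.41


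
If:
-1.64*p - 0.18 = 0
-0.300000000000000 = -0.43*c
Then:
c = 0.70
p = -0.11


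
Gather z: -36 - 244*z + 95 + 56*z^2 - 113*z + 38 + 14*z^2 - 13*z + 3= 70*z^2 - 370*z + 100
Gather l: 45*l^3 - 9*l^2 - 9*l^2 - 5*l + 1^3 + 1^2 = 45*l^3 - 18*l^2 - 5*l + 2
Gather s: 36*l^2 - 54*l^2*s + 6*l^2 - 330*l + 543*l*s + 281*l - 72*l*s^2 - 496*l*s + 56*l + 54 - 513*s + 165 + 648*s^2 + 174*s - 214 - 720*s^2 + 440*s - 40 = 42*l^2 + 7*l + s^2*(-72*l - 72) + s*(-54*l^2 + 47*l + 101) - 35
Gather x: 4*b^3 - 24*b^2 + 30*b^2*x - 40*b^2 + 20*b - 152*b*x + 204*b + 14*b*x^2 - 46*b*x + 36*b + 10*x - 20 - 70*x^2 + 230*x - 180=4*b^3 - 64*b^2 + 260*b + x^2*(14*b - 70) + x*(30*b^2 - 198*b + 240) - 200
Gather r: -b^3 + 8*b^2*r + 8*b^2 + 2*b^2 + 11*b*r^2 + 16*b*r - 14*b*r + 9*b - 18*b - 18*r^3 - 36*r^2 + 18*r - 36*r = -b^3 + 10*b^2 - 9*b - 18*r^3 + r^2*(11*b - 36) + r*(8*b^2 + 2*b - 18)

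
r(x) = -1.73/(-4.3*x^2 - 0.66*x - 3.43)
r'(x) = -1.73*(8.6*x + 0.66)/(-4.3*x^2 - 0.66*x - 3.43)^2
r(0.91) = 0.23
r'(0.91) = -0.25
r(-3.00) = 0.04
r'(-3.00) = 0.03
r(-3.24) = 0.04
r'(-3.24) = 0.02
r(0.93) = 0.22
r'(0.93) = -0.25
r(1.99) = 0.08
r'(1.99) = -0.06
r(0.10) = 0.49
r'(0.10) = -0.21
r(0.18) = 0.47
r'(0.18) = -0.28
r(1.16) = 0.17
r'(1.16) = -0.18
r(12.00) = 0.00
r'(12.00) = -0.00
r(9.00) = 0.00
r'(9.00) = -0.00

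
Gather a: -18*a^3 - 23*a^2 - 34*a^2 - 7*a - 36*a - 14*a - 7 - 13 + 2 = -18*a^3 - 57*a^2 - 57*a - 18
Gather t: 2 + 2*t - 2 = 2*t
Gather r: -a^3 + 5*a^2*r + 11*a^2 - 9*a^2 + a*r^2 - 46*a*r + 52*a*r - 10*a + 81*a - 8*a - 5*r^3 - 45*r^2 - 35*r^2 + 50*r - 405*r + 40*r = -a^3 + 2*a^2 + 63*a - 5*r^3 + r^2*(a - 80) + r*(5*a^2 + 6*a - 315)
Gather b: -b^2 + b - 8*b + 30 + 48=-b^2 - 7*b + 78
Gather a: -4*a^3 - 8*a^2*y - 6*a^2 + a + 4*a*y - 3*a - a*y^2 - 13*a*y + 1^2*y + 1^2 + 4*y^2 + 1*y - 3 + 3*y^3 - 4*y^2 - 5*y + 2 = -4*a^3 + a^2*(-8*y - 6) + a*(-y^2 - 9*y - 2) + 3*y^3 - 3*y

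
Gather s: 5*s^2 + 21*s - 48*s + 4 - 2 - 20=5*s^2 - 27*s - 18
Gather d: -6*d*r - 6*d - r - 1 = d*(-6*r - 6) - r - 1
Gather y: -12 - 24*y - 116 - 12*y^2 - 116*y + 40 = -12*y^2 - 140*y - 88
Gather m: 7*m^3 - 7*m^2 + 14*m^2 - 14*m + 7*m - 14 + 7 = 7*m^3 + 7*m^2 - 7*m - 7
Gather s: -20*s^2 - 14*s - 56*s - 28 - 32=-20*s^2 - 70*s - 60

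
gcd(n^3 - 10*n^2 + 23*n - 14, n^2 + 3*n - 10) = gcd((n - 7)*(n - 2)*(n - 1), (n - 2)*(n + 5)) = n - 2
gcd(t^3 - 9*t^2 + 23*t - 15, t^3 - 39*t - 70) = 1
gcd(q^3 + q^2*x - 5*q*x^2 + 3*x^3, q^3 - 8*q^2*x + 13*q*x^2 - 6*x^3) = q^2 - 2*q*x + x^2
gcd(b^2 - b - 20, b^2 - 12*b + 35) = b - 5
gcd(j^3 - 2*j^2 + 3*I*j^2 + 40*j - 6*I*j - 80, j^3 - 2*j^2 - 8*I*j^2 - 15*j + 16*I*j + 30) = j^2 + j*(-2 - 5*I) + 10*I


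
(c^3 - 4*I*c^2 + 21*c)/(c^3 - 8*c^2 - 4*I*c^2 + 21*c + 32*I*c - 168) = c/(c - 8)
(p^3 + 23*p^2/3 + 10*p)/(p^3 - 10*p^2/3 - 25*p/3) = (p + 6)/(p - 5)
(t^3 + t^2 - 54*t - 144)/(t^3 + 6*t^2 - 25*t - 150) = (t^2 - 5*t - 24)/(t^2 - 25)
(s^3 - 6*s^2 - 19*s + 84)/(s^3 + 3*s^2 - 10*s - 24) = (s - 7)/(s + 2)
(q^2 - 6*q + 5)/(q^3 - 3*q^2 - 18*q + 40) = (q - 1)/(q^2 + 2*q - 8)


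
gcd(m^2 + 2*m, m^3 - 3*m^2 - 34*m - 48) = m + 2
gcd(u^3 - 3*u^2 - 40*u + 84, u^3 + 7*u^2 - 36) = u^2 + 4*u - 12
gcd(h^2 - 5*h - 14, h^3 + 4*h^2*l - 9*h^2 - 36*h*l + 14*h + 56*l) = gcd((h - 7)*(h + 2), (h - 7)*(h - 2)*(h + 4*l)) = h - 7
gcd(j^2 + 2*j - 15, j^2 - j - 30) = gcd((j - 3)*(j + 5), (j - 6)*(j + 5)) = j + 5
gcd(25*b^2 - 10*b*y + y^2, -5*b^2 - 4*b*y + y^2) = -5*b + y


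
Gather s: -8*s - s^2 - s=-s^2 - 9*s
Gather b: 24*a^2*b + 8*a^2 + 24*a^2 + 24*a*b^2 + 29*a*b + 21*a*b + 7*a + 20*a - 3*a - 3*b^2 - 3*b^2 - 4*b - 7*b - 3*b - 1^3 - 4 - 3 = 32*a^2 + 24*a + b^2*(24*a - 6) + b*(24*a^2 + 50*a - 14) - 8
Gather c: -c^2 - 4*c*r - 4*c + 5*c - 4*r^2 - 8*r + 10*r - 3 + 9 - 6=-c^2 + c*(1 - 4*r) - 4*r^2 + 2*r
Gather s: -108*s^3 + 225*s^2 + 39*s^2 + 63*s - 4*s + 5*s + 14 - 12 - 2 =-108*s^3 + 264*s^2 + 64*s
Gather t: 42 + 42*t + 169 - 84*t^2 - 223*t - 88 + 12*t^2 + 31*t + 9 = -72*t^2 - 150*t + 132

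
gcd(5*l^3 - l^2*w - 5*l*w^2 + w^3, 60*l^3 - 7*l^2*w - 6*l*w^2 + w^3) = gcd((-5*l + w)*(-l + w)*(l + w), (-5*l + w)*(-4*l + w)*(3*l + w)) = -5*l + w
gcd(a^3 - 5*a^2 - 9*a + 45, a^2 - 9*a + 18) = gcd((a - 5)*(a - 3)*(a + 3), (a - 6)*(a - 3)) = a - 3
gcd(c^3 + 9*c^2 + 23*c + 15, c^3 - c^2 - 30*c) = c + 5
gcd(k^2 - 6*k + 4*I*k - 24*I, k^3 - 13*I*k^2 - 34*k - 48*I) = 1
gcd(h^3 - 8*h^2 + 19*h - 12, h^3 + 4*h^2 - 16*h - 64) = h - 4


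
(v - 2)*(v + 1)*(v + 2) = v^3 + v^2 - 4*v - 4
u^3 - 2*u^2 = u^2*(u - 2)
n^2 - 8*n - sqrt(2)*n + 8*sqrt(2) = (n - 8)*(n - sqrt(2))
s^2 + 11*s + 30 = (s + 5)*(s + 6)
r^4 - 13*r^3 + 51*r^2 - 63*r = r*(r - 7)*(r - 3)^2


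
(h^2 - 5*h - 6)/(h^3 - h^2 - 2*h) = (h - 6)/(h*(h - 2))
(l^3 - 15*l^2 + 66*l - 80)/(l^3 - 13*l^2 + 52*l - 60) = (l - 8)/(l - 6)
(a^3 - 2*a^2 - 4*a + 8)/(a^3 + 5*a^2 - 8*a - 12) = (a^2 - 4)/(a^2 + 7*a + 6)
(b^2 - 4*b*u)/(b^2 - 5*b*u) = (b - 4*u)/(b - 5*u)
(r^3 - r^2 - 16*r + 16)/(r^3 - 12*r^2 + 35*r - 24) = (r^2 - 16)/(r^2 - 11*r + 24)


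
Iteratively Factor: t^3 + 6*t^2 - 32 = (t + 4)*(t^2 + 2*t - 8) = (t - 2)*(t + 4)*(t + 4)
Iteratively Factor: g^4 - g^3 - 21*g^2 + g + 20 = (g - 5)*(g^3 + 4*g^2 - g - 4) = (g - 5)*(g + 4)*(g^2 - 1) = (g - 5)*(g - 1)*(g + 4)*(g + 1)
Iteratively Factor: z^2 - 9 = (z + 3)*(z - 3)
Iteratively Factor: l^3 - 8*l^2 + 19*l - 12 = (l - 3)*(l^2 - 5*l + 4) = (l - 4)*(l - 3)*(l - 1)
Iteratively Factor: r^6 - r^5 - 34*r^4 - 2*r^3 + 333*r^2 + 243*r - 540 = (r + 3)*(r^5 - 4*r^4 - 22*r^3 + 64*r^2 + 141*r - 180) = (r + 3)^2*(r^4 - 7*r^3 - r^2 + 67*r - 60) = (r + 3)^3*(r^3 - 10*r^2 + 29*r - 20) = (r - 4)*(r + 3)^3*(r^2 - 6*r + 5) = (r - 5)*(r - 4)*(r + 3)^3*(r - 1)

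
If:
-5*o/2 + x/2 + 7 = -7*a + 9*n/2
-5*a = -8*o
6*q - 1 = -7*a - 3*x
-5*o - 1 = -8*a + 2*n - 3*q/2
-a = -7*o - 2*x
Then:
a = 2224/1353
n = 4375/1353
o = 1390/1353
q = -1478/4059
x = -1251/451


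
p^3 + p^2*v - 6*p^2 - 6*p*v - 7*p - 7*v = (p - 7)*(p + 1)*(p + v)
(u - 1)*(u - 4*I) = u^2 - u - 4*I*u + 4*I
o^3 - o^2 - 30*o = o*(o - 6)*(o + 5)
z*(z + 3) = z^2 + 3*z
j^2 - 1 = (j - 1)*(j + 1)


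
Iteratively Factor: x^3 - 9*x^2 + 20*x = (x - 4)*(x^2 - 5*x) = x*(x - 4)*(x - 5)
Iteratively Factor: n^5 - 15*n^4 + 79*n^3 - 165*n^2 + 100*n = (n - 5)*(n^4 - 10*n^3 + 29*n^2 - 20*n) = (n - 5)*(n - 4)*(n^3 - 6*n^2 + 5*n) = n*(n - 5)*(n - 4)*(n^2 - 6*n + 5) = n*(n - 5)^2*(n - 4)*(n - 1)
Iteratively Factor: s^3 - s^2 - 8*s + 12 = (s + 3)*(s^2 - 4*s + 4) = (s - 2)*(s + 3)*(s - 2)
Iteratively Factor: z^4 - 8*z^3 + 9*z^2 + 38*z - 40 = (z - 5)*(z^3 - 3*z^2 - 6*z + 8) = (z - 5)*(z + 2)*(z^2 - 5*z + 4) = (z - 5)*(z - 4)*(z + 2)*(z - 1)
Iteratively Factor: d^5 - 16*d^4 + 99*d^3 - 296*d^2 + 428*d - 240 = (d - 4)*(d^4 - 12*d^3 + 51*d^2 - 92*d + 60) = (d - 5)*(d - 4)*(d^3 - 7*d^2 + 16*d - 12) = (d - 5)*(d - 4)*(d - 2)*(d^2 - 5*d + 6) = (d - 5)*(d - 4)*(d - 2)^2*(d - 3)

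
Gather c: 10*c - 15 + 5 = 10*c - 10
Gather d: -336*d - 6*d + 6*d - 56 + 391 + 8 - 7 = 336 - 336*d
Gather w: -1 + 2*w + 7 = 2*w + 6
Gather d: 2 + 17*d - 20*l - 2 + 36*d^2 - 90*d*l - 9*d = 36*d^2 + d*(8 - 90*l) - 20*l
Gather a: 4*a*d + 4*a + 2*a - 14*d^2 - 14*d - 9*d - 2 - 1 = a*(4*d + 6) - 14*d^2 - 23*d - 3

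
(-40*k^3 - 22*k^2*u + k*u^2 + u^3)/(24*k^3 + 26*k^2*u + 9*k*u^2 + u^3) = (-5*k + u)/(3*k + u)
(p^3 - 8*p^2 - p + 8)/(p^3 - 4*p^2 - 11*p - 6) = (p^2 - 9*p + 8)/(p^2 - 5*p - 6)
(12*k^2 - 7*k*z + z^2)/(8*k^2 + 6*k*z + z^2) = (12*k^2 - 7*k*z + z^2)/(8*k^2 + 6*k*z + z^2)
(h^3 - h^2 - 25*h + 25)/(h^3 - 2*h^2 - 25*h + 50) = (h - 1)/(h - 2)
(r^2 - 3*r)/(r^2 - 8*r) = (r - 3)/(r - 8)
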